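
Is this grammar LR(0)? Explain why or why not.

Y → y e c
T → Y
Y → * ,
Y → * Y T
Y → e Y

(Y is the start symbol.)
Yes, the grammar is LR(0)

A grammar is LR(0) if no state in the canonical LR(0) collection has:
  - both a shift item (dot before a terminal) and a complete item (shift-reduce conflict), or
  - two or more complete items (reduce-reduce conflict; the accept item [Y' → Y .] counts as a complete item here).

Augment with Y' → Y and build the canonical LR(0) collection (I0 = CLOSURE({[Y' → . Y]}), then GOTO on every symbol after a dot until no new states appear). It has 12 states:
  I0: { [Y → . * ,], [Y → . * Y T], [Y → . e Y], [Y → . y e c], [Y' → . Y] }  — shift
  I1: { [Y → * . ,], [Y → * . Y T], [Y → . * ,], [Y → . * Y T], [Y → . e Y], [Y → . y e c] }  — shift
  I2: { [Y' → Y .] }  — accept
  I3: { [Y → . * ,], [Y → . * Y T], [Y → . e Y], [Y → . y e c], [Y → e . Y] }  — shift
  I4: { [Y → y . e c] }  — shift
  I5: { [Y → y e . c] }  — shift
  I6: { [Y → y e c .] }  — reduce
  I7: { [Y → e Y .] }  — reduce
  I8: { [Y → * , .] }  — reduce
  I9: { [T → . Y], [Y → * Y . T], [Y → . * ,], [Y → . * Y T], [Y → . e Y], [Y → . y e c] }  — shift
  I10: { [Y → * Y T .] }  — reduce
  I11: { [T → Y .] }  — reduce

Every state is either a pure shift/goto state or contains exactly one complete item and nothing to shift — no conflicts. The grammar is LR(0).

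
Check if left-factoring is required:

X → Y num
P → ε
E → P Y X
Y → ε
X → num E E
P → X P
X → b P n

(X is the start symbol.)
Left-factoring is needed when two productions for the same non-terminal
share a common prefix on the right-hand side.

Productions for X:
  X → Y num
  X → num E E
  X → b P n
Productions for P:
  P → ε
  P → X P

No common prefixes found.

Answer: No, left-factoring is not needed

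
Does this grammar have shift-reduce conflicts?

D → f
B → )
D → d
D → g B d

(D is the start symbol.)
A shift-reduce conflict occurs when an LR(0) state has both:
  - a complete (reduce) item [A → α .] (dot at the end), and
  - a shift item [B → β . c γ] (dot before a terminal).

Augment with D' → D and build the canonical LR(0) collection (I0 = CLOSURE({[D' → . D]}), then GOTO on every symbol after a dot until no new states appear). It has 8 states:
  I0: { [D → . d], [D → . f], [D → . g B d], [D' → . D] }  — shift
  I1: { [D' → D .] }  — accept
  I2: { [D → d .] }  — reduce
  I3: { [D → f .] }  — reduce
  I4: { [B → . )], [D → g . B d] }  — shift
  I5: { [B → ) .] }  — reduce
  I6: { [D → g B . d] }  — shift
  I7: { [D → g B d .] }  — reduce

No state contains both a complete item and a shift item.

Answer: No shift-reduce conflicts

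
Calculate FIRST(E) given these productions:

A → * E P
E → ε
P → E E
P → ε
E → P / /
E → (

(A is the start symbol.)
FIRST sets of the other non-terminals involved (by the same procedure, iterated to a fixed point):
  FIRST(P) = { '(', '/', ε }

From E → ε:
  - ε-production, so ε ∈ FIRST(E)
From E → P / /:
  - P is a non-terminal: add FIRST(P) \ {ε} = { '(', '/' }
    P is nullable, so continue to the next symbol
  - '/' is a terminal: add '/' and stop
From E → (:
  - '(' is a terminal: add '(' and stop

Collecting: FIRST(E) = { '(', '/', ε }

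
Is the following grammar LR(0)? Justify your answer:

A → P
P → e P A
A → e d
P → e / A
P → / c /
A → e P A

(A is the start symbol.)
Augment with A' → A and build the canonical LR(0) collection (I0 = CLOSURE({[A' → . A]}), then GOTO on every symbol after a dot until no new states appear). It has 15 states:
  I0: { [A → . P], [A → . e P A], [A → . e d], [A' → . A], [P → . / c /], [P → . e / A], [P → . e P A] }  — shift
  I1: { [P → / . c /] }  — shift
  I2: { [A' → A .] }  — accept
  I3: { [A → P .] }  — reduce
  I4: { [A → e . P A], [A → e . d], [P → . / c /], [P → . e / A], [P → . e P A], [P → e . / A], [P → e . P A] }  — shift
  I5: { [A → . P], [A → . e P A], [A → . e d], [P → . / c /], [P → . e / A], [P → . e P A], [P → / . c /], [P → e / . A] }  — shift
  I6: { [A → . P], [A → . e P A], [A → . e d], [A → e P . A], [P → . / c /], [P → . e / A], [P → . e P A], [P → e P . A] }  — shift
  I7: { [A → e d .] }  — reduce
  I8: { [P → . / c /], [P → . e / A], [P → . e P A], [P → e . / A], [P → e . P A] }  — shift
  I9: { [A → . P], [A → . e P A], [A → . e d], [P → . / c /], [P → . e / A], [P → . e P A], [P → e P . A] }  — shift
  I10: { [P → e P A .] }  — reduce
  I11: { [A → e P A .], [P → e P A .] }  — 2 reduces
  I12: { [P → e / A .] }  — reduce
  I13: { [P → / c . /] }  — shift
  I14: { [P → / c / .] }  — reduce

Conflict in state I11:
  Reduce-reduce conflict: [A → e P A .] and [P → e P A .]
So the grammar is NOT LR(0).

Answer: No. Reduce-reduce conflict: [A → e P A .] and [P → e P A .]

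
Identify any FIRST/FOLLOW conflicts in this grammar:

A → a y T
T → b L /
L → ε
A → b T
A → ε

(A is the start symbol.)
No FIRST/FOLLOW conflicts.

Nullable non-terminals: A, L.

A: nullable alternative(s) A → ε; FOLLOW(A) = { $ }
  A → a y T: FIRST \ {ε} = { 'a' } — disjoint from FOLLOW(A)
  A → b T: FIRST \ {ε} = { 'b' } — disjoint from FOLLOW(A)
  A → ε: FIRST \ {ε} = { } — this is the only nullable alternative, skip
L has a nullable alternative but only one production, so nothing to check.

T has no nullable alternative, so no FIRST/FOLLOW check is needed there.

No FIRST/FOLLOW conflicts found.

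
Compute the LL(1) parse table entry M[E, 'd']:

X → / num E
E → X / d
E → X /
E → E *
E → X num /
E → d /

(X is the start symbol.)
To find M[E, 'd'], we find productions for E where 'd' is in the predict set (PREDICT(N → α) = (FIRST(α) \ {ε}) ∪ (FOLLOW(N) if α ⇒* ε)).

Relevant sets:
  FIRST(X) = { '/' }
  FIRST(E) = { '/', 'd' }

E → X / d: PREDICT = { '/' }
E → X /: PREDICT = { '/' }
E → E *: PREDICT = { '/', 'd' }
  'd' is in predict set, so this production goes in M[E, 'd']
E → X num /: PREDICT = { '/' }
E → d /: PREDICT = { 'd' }
  'd' is in predict set, so this production goes in M[E, 'd']

M[E, 'd'] = E → E *, E → d /  (a multiply-defined cell — the grammar is not LL(1))

Answer: E → E *, E → d /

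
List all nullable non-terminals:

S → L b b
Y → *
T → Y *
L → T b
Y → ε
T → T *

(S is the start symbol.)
A non-terminal is nullable if it can derive ε (the empty string): either it has an ε-production, or it has a production whose right-hand side consists entirely of nullable non-terminals.

ε-productions: Y → ε
So Y is immediately nullable.
No further non-terminal can be added: every production for the remaining non-terminals contains a terminal or a non-nullable non-terminal.
Nullable = { 'Y' }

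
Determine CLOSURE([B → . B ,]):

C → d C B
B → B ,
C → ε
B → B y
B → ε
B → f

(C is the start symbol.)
{ [B → . B ,], [B → . B y], [B → . f], [B → .] }

To compute CLOSURE, for each item [A → α.Bβ] where B is a non-terminal, add [B → .γ] for all productions B → γ; repeat for the newly added items until nothing changes.

Start with: [B → . B ,]
  [B → . B ,] has the dot before B: add [B → . B y], [B → .], [B → . f]
No further items can be added.

CLOSURE = { [B → . B ,], [B → . B y], [B → . f], [B → .] }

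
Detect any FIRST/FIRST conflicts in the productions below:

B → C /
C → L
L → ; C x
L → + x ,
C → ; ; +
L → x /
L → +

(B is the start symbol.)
A FIRST/FIRST conflict occurs when two productions N → α and N → β for the same non-terminal have FIRST(α) ∩ FIRST(β) ≠ ∅ (with ε ∈ FIRST of a nullable right-hand side, so two nullable alternatives also conflict).

FIRST sets of the non-terminals at (or reachable through a nullable prefix from) the front of some alternative:
  FIRST(L) = { '+', ';', 'x' }

Productions for C:
  C → L: FIRST = { '+', ';', 'x' }
  C → ; ; +: FIRST = { ';' }
Productions for L:
  L → ; C x: FIRST = { ';' }
  L → + x ,: FIRST = { '+' }
  L → x /: FIRST = { 'x' }
  L → +: FIRST = { '+' }
B has only one production, so no FIRST/FIRST conflict is possible there.

Conflict for C: C → L and C → ; ; +
  Overlap: { ';' }
Conflict for L: L → + x , and L → +
  Overlap: { '+' }

Answer: Yes. C → L / C → ';' ';' '+' on { ';' }; L → '+' x ',' / L → '+' on { '+' }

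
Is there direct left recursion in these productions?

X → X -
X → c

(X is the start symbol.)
Yes, X is left-recursive

Direct left recursion occurs when N → N α for some non-terminal N (the right-hand side begins with the left-hand side itself).

X → X -: LEFT RECURSIVE (starts with X)
X → c: starts with c

The grammar has direct left recursion on: X.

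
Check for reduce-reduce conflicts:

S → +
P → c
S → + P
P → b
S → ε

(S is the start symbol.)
No reduce-reduce conflicts

Augment with S' → S and build the canonical LR(0) collection (I0 = CLOSURE({[S' → . S]}), then GOTO on every symbol after a dot until no new states appear). It has 6 states:
  I0: { [S → . + P], [S → . +], [S → .], [S' → . S] }  — shift, reduce
  I1: { [P → . b], [P → . c], [S → + . P], [S → + .] }  — shift, reduce
  I2: { [S' → S .] }  — accept
  I3: { [S → + P .] }  — reduce
  I4: { [P → b .] }  — reduce
  I5: { [P → c .] }  — reduce

No state contains more than one complete item.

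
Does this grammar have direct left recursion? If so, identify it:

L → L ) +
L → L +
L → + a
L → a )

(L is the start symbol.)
L → L ) +: LEFT RECURSIVE (starts with L)
L → L +: LEFT RECURSIVE (starts with L)
L → + a: starts with '+'
L → a ): starts with a

The grammar has direct left recursion on: L.

Answer: Yes, L is left-recursive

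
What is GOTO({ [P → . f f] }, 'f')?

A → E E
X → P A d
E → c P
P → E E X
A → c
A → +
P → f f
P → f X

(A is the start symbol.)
GOTO(I, 'f') = CLOSURE({ [A → αX.β] : [A → α.Xβ] ∈ I, X = 'f' })

Items with dot before 'f', with the dot advanced:
  [P → . f f] → [P → f . f]
Closure adds nothing (no advanced item has the dot before a non-terminal).

GOTO = { [P → f . f] }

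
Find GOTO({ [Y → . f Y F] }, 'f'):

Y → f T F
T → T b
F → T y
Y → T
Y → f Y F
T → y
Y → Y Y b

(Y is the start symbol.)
GOTO(I, 'f') = CLOSURE({ [A → αX.β] : [A → α.Xβ] ∈ I, X = 'f' })

Items with dot before 'f', with the dot advanced:
  [Y → . f Y F] → [Y → f . Y F]
Closure of the advanced items:
  [Y → f . Y F] has the dot before Y: add [Y → . f T F], [Y → . T], [Y → . f Y F], [Y → . Y Y b]
  [Y → . T] has the dot before T: add [T → . T b], [T → . y]

GOTO = { [T → . T b], [T → . y], [Y → . T], [Y → . Y Y b], [Y → . f T F], [Y → . f Y F], [Y → f . Y F] }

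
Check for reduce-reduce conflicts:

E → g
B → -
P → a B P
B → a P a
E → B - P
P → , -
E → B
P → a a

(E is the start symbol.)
No reduce-reduce conflicts

A reduce-reduce conflict occurs when an LR(0) state has two complete items [A → α .] and [B → β .] — both call for a reduction, and with no lookahead the parser cannot choose between them.

Augment with E' → E and build the canonical LR(0) collection (I0 = CLOSURE({[E' → . E]}), then GOTO on every symbol after a dot until no new states appear). It has 16 states:
  I0: { [B → . -], [B → . a P a], [E → . B - P], [E → . B], [E → . g], [E' → . E] }  — shift
  I1: { [B → - .] }  — reduce
  I2: { [E → B . - P], [E → B .] }  — shift, reduce
  I3: { [E' → E .] }  — accept
  I4: { [B → a . P a], [P → . , -], [P → . a B P], [P → . a a] }  — shift
  I5: { [E → g .] }  — reduce
  I6: { [P → , . -] }  — shift
  I7: { [B → a P . a] }  — shift
  I8: { [B → . -], [B → . a P a], [P → a . B P], [P → a . a] }  — shift
  I9: { [P → . , -], [P → . a B P], [P → . a a], [P → a B . P] }  — shift
  I10: { [B → a . P a], [P → . , -], [P → . a B P], [P → . a a], [P → a a .] }  — shift, reduce
  I11: { [P → a B P .] }  — reduce
  I12: { [B → a P a .] }  — reduce
  I13: { [P → , - .] }  — reduce
  I14: { [E → B - . P], [P → . , -], [P → . a B P], [P → . a a] }  — shift
  I15: { [E → B - P .] }  — reduce

No state contains more than one complete item.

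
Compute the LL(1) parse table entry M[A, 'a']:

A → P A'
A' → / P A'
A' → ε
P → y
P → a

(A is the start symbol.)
To find M[A, 'a'], we find productions for A where 'a' is in the predict set (PREDICT(N → α) = (FIRST(α) \ {ε}) ∪ (FOLLOW(N) if α ⇒* ε)).

Relevant sets:
  FIRST(P) = { 'a', 'y' }

A → P A': PREDICT = { 'a', 'y' }
  'a' is in predict set, so this production goes in M[A, 'a']

M[A, 'a'] = A → P A'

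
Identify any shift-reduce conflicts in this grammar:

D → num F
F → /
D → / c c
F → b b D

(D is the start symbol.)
No shift-reduce conflicts

Augment with D' → D and build the canonical LR(0) collection (I0 = CLOSURE({[D' → . D]}), then GOTO on every symbol after a dot until no new states appear). It has 11 states:
  I0: { [D → . / c c], [D → . num F], [D' → . D] }  — shift
  I1: { [D → / . c c] }  — shift
  I2: { [D' → D .] }  — accept
  I3: { [D → num . F], [F → . /], [F → . b b D] }  — shift
  I4: { [F → / .] }  — reduce
  I5: { [D → num F .] }  — reduce
  I6: { [F → b . b D] }  — shift
  I7: { [D → . / c c], [D → . num F], [F → b b . D] }  — shift
  I8: { [F → b b D .] }  — reduce
  I9: { [D → / c . c] }  — shift
  I10: { [D → / c c .] }  — reduce

No state contains both a complete item and a shift item.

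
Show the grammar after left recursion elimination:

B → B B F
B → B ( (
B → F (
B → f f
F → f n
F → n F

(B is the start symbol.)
B → F ( B'
B → f f B'
B' → B F B'
B' → ( ( B'
B' → ε
F → f n
F → n F

B is directly left-recursive. The standard transformation for
  A → A α₁ | ... | A α_m | β₁ | ... | β_n
is
  A  → β₁ A' | ... | β_n A'
  A' → α₁ A' | ... | α_m A' | ε

B → F ( becomes B → F ( B'
B → f f becomes B → f f B'
B → B B F becomes B' → B F B'
B → B ( ( becomes B' → ( ( B'
Add B' → ε

Productions for other non-terminals are unchanged:
  F → f n
  F → n F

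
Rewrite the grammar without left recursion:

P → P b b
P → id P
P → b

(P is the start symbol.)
P → id P P'
P → b P'
P' → b b P'
P' → ε

P is directly left-recursive. The standard transformation for
  A → A α₁ | ... | A α_m | β₁ | ... | β_n
is
  A  → β₁ A' | ... | β_n A'
  A' → α₁ A' | ... | α_m A' | ε

P → id P becomes P → id P P'
P → b becomes P → b P'
P → P b b becomes P' → b b P'
Add P' → ε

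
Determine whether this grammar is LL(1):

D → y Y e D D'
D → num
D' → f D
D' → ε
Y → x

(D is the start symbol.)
No. Predict set conflict for D': { 'f' }

A grammar is LL(1) if for each non-terminal N with multiple productions, the predict sets of those productions are pairwise disjoint, where PREDICT(N → α) = (FIRST(α) \ {ε}) ∪ (FOLLOW(N) if α ⇒* ε).

Relevant sets:
  FOLLOW(D') = { $, 'f' }

For D:
  PREDICT(D → y Y e D D') = { 'y' }
  PREDICT(D → num) = { 'num' }
For D':
  PREDICT(D' → f D) = { 'f' }
  PREDICT(D' → ε) = { $, 'f' }
Y has a single production, so nothing to check there.

Conflict found: Predict set conflict for D': { 'f' }
The grammar is NOT LL(1).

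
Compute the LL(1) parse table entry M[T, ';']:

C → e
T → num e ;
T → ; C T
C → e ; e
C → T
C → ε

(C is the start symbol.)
To find M[T, ';'], we find productions for T where ';' is in the predict set (PREDICT(N → α) = (FIRST(α) \ {ε}) ∪ (FOLLOW(N) if α ⇒* ε)).

T → num e ;: PREDICT = { 'num' }
T → ; C T: PREDICT = { ';' }
  ';' is in predict set, so this production goes in M[T, ';']

M[T, ';'] = T → ; C T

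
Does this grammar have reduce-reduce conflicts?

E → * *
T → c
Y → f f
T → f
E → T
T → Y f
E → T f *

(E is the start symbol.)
Augment with E' → E and build the canonical LR(0) collection (I0 = CLOSURE({[E' → . E]}), then GOTO on every symbol after a dot until no new states appear). It has 12 states:
  I0: { [E → . * *], [E → . T f *], [E → . T], [E' → . E], [T → . Y f], [T → . c], [T → . f], [Y → . f f] }  — shift
  I1: { [E → * . *] }  — shift
  I2: { [E' → E .] }  — accept
  I3: { [E → T . f *], [E → T .] }  — shift, reduce
  I4: { [T → Y . f] }  — shift
  I5: { [T → c .] }  — reduce
  I6: { [T → f .], [Y → f . f] }  — shift, reduce
  I7: { [Y → f f .] }  — reduce
  I8: { [T → Y f .] }  — reduce
  I9: { [E → T f . *] }  — shift
  I10: { [E → T f * .] }  — reduce
  I11: { [E → * * .] }  — reduce

No state contains more than one complete item.

Answer: No reduce-reduce conflicts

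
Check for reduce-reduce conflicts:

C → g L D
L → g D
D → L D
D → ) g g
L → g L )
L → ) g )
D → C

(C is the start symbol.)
A reduce-reduce conflict occurs when an LR(0) state has two complete items [A → α .] and [B → β .] — both call for a reduction, and with no lookahead the parser cannot choose between them.

Augment with C' → C and build the canonical LR(0) collection (I0 = CLOSURE({[C' → . C]}), then GOTO on every symbol after a dot until no new states appear). It has 21 states:
  I0: { [C → . g L D], [C' → . C] }  — shift
  I1: { [C' → C .] }  — accept
  I2: { [C → g . L D], [L → . ) g )], [L → . g D], [L → . g L )] }  — shift
  I3: { [L → ) . g )] }  — shift
  I4: { [C → . g L D], [C → g L . D], [D → . ) g g], [D → . C], [D → . L D], [L → . ) g )], [L → . g D], [L → . g L )] }  — shift
  I5: { [C → . g L D], [D → . ) g g], [D → . C], [D → . L D], [L → . ) g )], [L → . g D], [L → . g L )], [L → g . D], [L → g . L )] }  — shift
  I6: { [D → ) . g g], [L → ) . g )] }  — shift
  I7: { [D → C .] }  — reduce
  I8: { [L → g D .] }  — reduce
  I9: { [C → . g L D], [D → . ) g g], [D → . C], [D → . L D], [D → L . D], [L → . ) g )], [L → . g D], [L → . g L )], [L → g L . )] }  — shift
  I10: { [C → . g L D], [C → g . L D], [D → . ) g g], [D → . C], [D → . L D], [L → . ) g )], [L → . g D], [L → . g L )], [L → g . D], [L → g . L )] }  — shift
  I11: { [C → . g L D], [C → g L . D], [D → . ) g g], [D → . C], [D → . L D], [D → L . D], [L → . ) g )], [L → . g D], [L → . g L )], [L → g L . )] }  — shift
  I12: { [D → ) . g g], [L → ) . g )], [L → g L ) .] }  — shift, reduce
  I13: { [C → g L D .], [D → L D .] }  — 2 reduces
  I14: { [C → . g L D], [D → . ) g g], [D → . C], [D → . L D], [D → L . D], [L → . ) g )], [L → . g D], [L → . g L )] }  — shift
  I15: { [D → L D .] }  — reduce
  I16: { [D → ) g . g], [L → ) g . )] }  — shift
  I17: { [L → ) g ) .] }  — reduce
  I18: { [D → ) g g .] }  — reduce
  I19: { [C → g L D .] }  — reduce
  I20: { [L → ) g . )] }  — shift

I13 contains complete items [C → g L D .], [D → L D .] — reduce-reduce conflict.

Answer: Yes — I13: [C → g L D .] vs [D → L D .]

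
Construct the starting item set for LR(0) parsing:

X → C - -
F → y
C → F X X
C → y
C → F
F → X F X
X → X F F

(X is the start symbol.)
{ [C → . F X X], [C → . F], [C → . y], [F → . X F X], [F → . y], [X → . C - -], [X → . X F F], [X' → . X] }

First, augment the grammar with X' → X
I₀ = CLOSURE({ [X' → . X] }):
  [X' → . X] has the dot before X: add [X → . C - -], [X → . X F F]
  [X → . C - -] has the dot before C: add [C → . F X X], [C → . y], [C → . F]
  [C → . F X X] has the dot before F: add [F → . y], [F → . X F X]
No further items can be added.

I₀ = { [C → . F X X], [C → . F], [C → . y], [F → . X F X], [F → . y], [X → . C - -], [X → . X F F], [X' → . X] }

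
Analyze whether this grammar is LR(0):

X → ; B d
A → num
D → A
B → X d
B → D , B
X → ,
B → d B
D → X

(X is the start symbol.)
No. Shift-reduce conflict between [D → X .] and [B → X . d]

Augment with X' → X and build the canonical LR(0) collection (I0 = CLOSURE({[X' → . X]}), then GOTO on every symbol after a dot until no new states appear). It has 15 states:
  I0: { [X → . ,], [X → . ; B d], [X' → . X] }  — shift
  I1: { [X → , .] }  — reduce
  I2: { [A → . num], [B → . D , B], [B → . X d], [B → . d B], [D → . A], [D → . X], [X → . ,], [X → . ; B d], [X → ; . B d] }  — shift
  I3: { [X' → X .] }  — accept
  I4: { [D → A .] }  — reduce
  I5: { [X → ; B . d] }  — shift
  I6: { [B → D . , B] }  — shift
  I7: { [B → X . d], [D → X .] }  — shift, reduce
  I8: { [A → . num], [B → . D , B], [B → . X d], [B → . d B], [B → d . B], [D → . A], [D → . X], [X → . ,], [X → . ; B d] }  — shift
  I9: { [A → num .] }  — reduce
  I10: { [B → d B .] }  — reduce
  I11: { [B → X d .] }  — reduce
  I12: { [A → . num], [B → . D , B], [B → . X d], [B → . d B], [B → D , . B], [D → . A], [D → . X], [X → . ,], [X → . ; B d] }  — shift
  I13: { [B → D , B .] }  — reduce
  I14: { [X → ; B d .] }  — reduce

Conflict in state I7:
  Shift-reduce conflict between [D → X .] and [B → X . d]
So the grammar is NOT LR(0).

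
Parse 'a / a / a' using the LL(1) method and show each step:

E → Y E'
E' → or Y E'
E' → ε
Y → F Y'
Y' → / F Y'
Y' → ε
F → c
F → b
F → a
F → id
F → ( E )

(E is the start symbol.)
Stack is shown with the top on the left.

Stack        Input        Action
--------------------------------
E $          a / a / a $  output E → Y E'
Y E' $       a / a / a $  output Y → F Y'
F Y' E' $    a / a / a $  output F → a
a Y' E' $    a / a / a $  match 'a'
Y' E' $      / a / a $    output Y' → / F Y'
/ F Y' E' $  / a / a $    match '/'
F Y' E' $    a / a $      output F → a
a Y' E' $    a / a $      match 'a'
Y' E' $      / a $        output Y' → / F Y'
/ F Y' E' $  / a $        match '/'
F Y' E' $    a $          output F → a
a Y' E' $    a $          match 'a'
Y' E' $      $            output Y' → ε
E' $         $            output E' → ε
$            $            accept

The string is accepted.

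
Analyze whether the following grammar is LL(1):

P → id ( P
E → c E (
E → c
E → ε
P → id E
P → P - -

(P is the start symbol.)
No. Predict set conflict for P: { 'id' }

Relevant sets:
  FIRST(P) = { 'id' }
  FOLLOW(E) = { $, '(', '-' }

For P:
  PREDICT(P → id '(' P) = { 'id' }
  PREDICT(P → id E) = { 'id' }
  PREDICT(P → P '-' '-') = { 'id' }
For E:
  PREDICT(E → c E '(') = { 'c' }
  PREDICT(E → c) = { 'c' }
  PREDICT(E → ε) = { $, '(', '-' }

Conflict found: Predict set conflict for P: { 'id' }
The grammar is NOT LL(1).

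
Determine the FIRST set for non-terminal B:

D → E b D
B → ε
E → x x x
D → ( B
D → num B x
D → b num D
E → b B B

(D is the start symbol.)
{ ε }

From B → ε:
  - ε-production, so ε ∈ FIRST(B)

Collecting: FIRST(B) = { ε }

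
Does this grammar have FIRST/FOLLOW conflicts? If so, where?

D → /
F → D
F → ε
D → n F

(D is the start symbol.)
No FIRST/FOLLOW conflicts.

A FIRST/FOLLOW conflict occurs when a non-terminal N has a nullable alternative N → β (β ⇒* ε) and another alternative N → α with FIRST(α) ∩ FOLLOW(N) ≠ ∅: on such a lookahead the parser cannot decide between expanding α and letting N vanish via β.

Nullable non-terminals: F.
FIRST sets used below: FIRST(D) = { '/', 'n' }

F: nullable alternative(s) F → ε; FOLLOW(F) = { $ }
  F → D: FIRST \ {ε} = { '/', 'n' } — disjoint from FOLLOW(F)
  F → ε: FIRST \ {ε} = { } — this is the only nullable alternative, skip

D has no nullable alternative, so no FIRST/FOLLOW check is needed there.

No FIRST/FOLLOW conflicts found.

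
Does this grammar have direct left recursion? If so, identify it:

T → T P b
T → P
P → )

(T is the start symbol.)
Yes, T is left-recursive

T → T P b: LEFT RECURSIVE (starts with T)
T → P: starts with P
P → ): starts with ')'

The grammar has direct left recursion on: T.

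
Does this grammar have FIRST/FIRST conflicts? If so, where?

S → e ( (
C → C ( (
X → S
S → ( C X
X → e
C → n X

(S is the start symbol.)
FIRST sets of the non-terminals at (or reachable through a nullable prefix from) the front of some alternative:
  FIRST(C) = { 'n' }
  FIRST(S) = { '(', 'e' }

Productions for S:
  S → e ( (: FIRST = { 'e' }
  S → ( C X: FIRST = { '(' }
Productions for C:
  C → C ( (: FIRST = { 'n' }
  C → n X: FIRST = { 'n' }
Productions for X:
  X → S: FIRST = { '(', 'e' }
  X → e: FIRST = { 'e' }

Conflict for C: C → C ( ( and C → n X
  Overlap: { 'n' }
Conflict for X: X → S and X → e
  Overlap: { 'e' }

Answer: Yes. C → C '(' '(' / C → n X on { 'n' }; X → S / X → e on { 'e' }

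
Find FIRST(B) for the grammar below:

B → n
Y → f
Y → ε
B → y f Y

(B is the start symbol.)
{ 'n', 'y' }

To compute FIRST(B), examine every production with B on the left-hand side, reading each right-hand side left to right until a non-nullable symbol is reached.

From B → n:
  - n is a terminal: add 'n' and stop
From B → y f Y:
  - y is a terminal: add 'y' and stop

Collecting: FIRST(B) = { 'n', 'y' }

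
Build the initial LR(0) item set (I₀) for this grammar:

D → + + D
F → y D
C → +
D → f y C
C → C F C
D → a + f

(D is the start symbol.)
First, augment the grammar with D' → D
I₀ = CLOSURE({ [D' → . D] }):
  [D' → . D] has the dot before D: add [D → . + + D], [D → . f y C], [D → . a + f]
No further items can be added.

I₀ = { [D → . + + D], [D → . a + f], [D → . f y C], [D' → . D] }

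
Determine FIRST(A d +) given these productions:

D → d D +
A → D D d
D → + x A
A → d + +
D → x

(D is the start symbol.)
FIRST sets of the non-terminals involved (from the grammar, by fixed-point iteration):
  FIRST(A) = { '+', 'd', 'x' }

To compute FIRST(A d +), process the symbols left to right:
Symbol A is a non-terminal. Add FIRST(A) \ {ε} = { '+', 'd', 'x' }
A is not nullable (ε ∉ FIRST(A)), so stop here.
FIRST(A d +) = { '+', 'd', 'x' }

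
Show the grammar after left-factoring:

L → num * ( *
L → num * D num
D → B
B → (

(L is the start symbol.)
Left-factoring transforms A → αβ₁ | αβ₂ into A → αA' and A' → β₁ | β₂
(α is the longest common prefix among the alternatives). Repeat until
no nonterminal has two alternatives with a common prefix.

Round 1: L has alternatives sharing prefix 'num *'. Introduce L': L → num * L'
  Add: L' → ( *
  Add: L' → D num

No remaining common prefixes — done.

Resulting grammar:
L → num * L'
L' → ( *
L' → D num
D → B
B → (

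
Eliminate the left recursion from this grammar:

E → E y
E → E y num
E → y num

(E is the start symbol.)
E is directly left-recursive. The standard transformation for
  A → A α₁ | ... | A α_m | β₁ | ... | β_n
is
  A  → β₁ A' | ... | β_n A'
  A' → α₁ A' | ... | α_m A' | ε

E → y num becomes E → y num E'
E → E y becomes E' → y E'
E → E y num becomes E' → y num E'
Add E' → ε

Resulting grammar:
E → y num E'
E' → y E'
E' → y num E'
E' → ε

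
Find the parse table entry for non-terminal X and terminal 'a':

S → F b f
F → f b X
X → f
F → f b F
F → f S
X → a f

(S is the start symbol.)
To find M[X, 'a'], we find productions for X where 'a' is in the predict set (PREDICT(N → α) = (FIRST(α) \ {ε}) ∪ (FOLLOW(N) if α ⇒* ε)).

X → f: PREDICT = { 'f' }
X → a f: PREDICT = { 'a' }
  'a' is in predict set, so this production goes in M[X, 'a']

M[X, 'a'] = X → a f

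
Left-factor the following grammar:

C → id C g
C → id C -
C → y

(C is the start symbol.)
Left-factoring transforms A → αβ₁ | αβ₂ into A → αA' and A' → β₁ | β₂
(α is the longest common prefix among the alternatives). Repeat until
no nonterminal has two alternatives with a common prefix.

Round 1: C has alternatives sharing prefix 'id C'. Introduce C': C → id C C'
  Add: C' → g
  Add: C' → -

No remaining common prefixes — done.

Resulting grammar:
C → id C C'
C' → g
C' → -
C → y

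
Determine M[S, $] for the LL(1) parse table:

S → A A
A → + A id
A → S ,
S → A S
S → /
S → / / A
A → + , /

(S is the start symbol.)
To find M[S, $], we find productions for S where $ is in the predict set (PREDICT(N → α) = (FIRST(α) \ {ε}) ∪ (FOLLOW(N) if α ⇒* ε)).

Relevant sets:
  FIRST(A) = { '+', '/' }

S → A A: PREDICT = { '+', '/' }
S → A S: PREDICT = { '+', '/' }
S → /: PREDICT = { '/' }
S → / / A: PREDICT = { '/' }

M[S, $] is empty (no production applies)

Answer: Empty (error entry)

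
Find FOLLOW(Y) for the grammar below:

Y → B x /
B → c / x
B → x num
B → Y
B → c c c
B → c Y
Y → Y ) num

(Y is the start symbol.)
{ $, ')', 'x' }

To compute FOLLOW(Y), find every occurrence of Y on a right-hand side N → α Y β: add FIRST(β) \ {ε}, and if β is empty or nullable also add FOLLOW(N). Iterate to a fixed point.

Y is the start symbol, so $ ∈ FOLLOW(Y).
In B → Y: Y is at the end, add FOLLOW(B)
In B → c Y: Y is at the end, add FOLLOW(B)
In Y → Y ) num: Y is followed by ')' num, add FIRST(')' num) \ {ε} = { ')' }

The FOLLOW sets referred to above (computed the same way, to a fixed point):
  FOLLOW(B) = { 'x' }

Taking the union: FOLLOW(Y) = { $, ')', 'x' }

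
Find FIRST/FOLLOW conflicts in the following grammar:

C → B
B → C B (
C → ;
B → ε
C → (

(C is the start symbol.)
Yes. C → ';' with FOLLOW(C) on { ';' }; C → '(' with FOLLOW(C) on { '(' }; B → C B '(' with FOLLOW(B) on { '(', ';' }

A FIRST/FOLLOW conflict occurs when a non-terminal N has a nullable alternative N → β (β ⇒* ε) and another alternative N → α with FIRST(α) ∩ FOLLOW(N) ≠ ∅: on such a lookahead the parser cannot decide between expanding α and letting N vanish via β.

Nullable non-terminals: B, C.
FIRST sets used below: FIRST(C) = { '(', ';', ε }, FIRST(B) = { '(', ';', ε }

B: nullable alternative(s) B → ε; FOLLOW(B) = { $, '(', ';' }
  B → C B (: FIRST \ {ε} = { '(', ';' } — overlaps FOLLOW(B) on { '(', ';' }: CONFLICT
  B → ε: FIRST \ {ε} = { } — this is the only nullable alternative, skip

C: nullable alternative(s) C → B; FOLLOW(C) = { $, '(', ';' }
  C → B: FIRST \ {ε} = { '(', ';' } — this is the only nullable alternative, skip
  C → ;: FIRST \ {ε} = { ';' } — overlaps FOLLOW(C) on { ';' }: CONFLICT
  C → (: FIRST \ {ε} = { '(' } — overlaps FOLLOW(C) on { '(' }: CONFLICT

So the grammar has 3 FIRST/FOLLOW conflicts (marked CONFLICT above).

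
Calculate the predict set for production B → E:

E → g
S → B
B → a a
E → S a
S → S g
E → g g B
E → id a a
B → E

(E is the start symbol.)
PREDICT(B → E) = (FIRST(RHS) \ {ε}) ∪ (FOLLOW(B) if ε ∈ FIRST(RHS), i.e. RHS ⇒* ε)
FIRST(E) = { 'a', 'g', 'id' }
FIRST(E) = { 'a', 'g', 'id' }
ε ∉ FIRST(E), so FOLLOW(B) is not added.
PREDICT(B → E) = { 'a', 'g', 'id' }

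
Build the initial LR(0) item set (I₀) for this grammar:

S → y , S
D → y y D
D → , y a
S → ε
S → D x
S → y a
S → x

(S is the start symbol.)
{ [D → . , y a], [D → . y y D], [S → . D x], [S → . x], [S → . y , S], [S → . y a], [S → .], [S' → . S] }

First, augment the grammar with S' → S
I₀ = CLOSURE({ [S' → . S] }):
  [S' → . S] has the dot before S: add [S → . y , S], [S → .], [S → . D x], [S → . y a], [S → . x]
  [S → . D x] has the dot before D: add [D → . y y D], [D → . , y a]
No further items can be added.

I₀ = { [D → . , y a], [D → . y y D], [S → . D x], [S → . x], [S → . y , S], [S → . y a], [S → .], [S' → . S] }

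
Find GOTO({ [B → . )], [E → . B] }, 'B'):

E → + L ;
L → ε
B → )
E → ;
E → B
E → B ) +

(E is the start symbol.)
GOTO(I, 'B') = CLOSURE({ [A → αX.β] : [A → α.Xβ] ∈ I, X = 'B' })

Items with dot before 'B', with the dot advanced:
  [E → . B] → [E → B .]
Closure adds nothing (no advanced item has the dot before a non-terminal).

GOTO = { [E → B .] }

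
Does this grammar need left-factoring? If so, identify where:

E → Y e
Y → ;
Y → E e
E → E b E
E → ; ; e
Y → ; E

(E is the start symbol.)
Yes, Y has productions with common prefix ';'

Left-factoring is needed when two productions for the same non-terminal
share a common prefix on the right-hand side.

Productions for E:
  E → Y e
  E → E b E
  E → ; ; e
Productions for Y:
  Y → ;
  Y → E e
  Y → ; E

Found common prefix ';' in productions for Y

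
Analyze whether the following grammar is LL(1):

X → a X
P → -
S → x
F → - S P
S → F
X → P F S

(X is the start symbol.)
Yes, the grammar is LL(1).

A grammar is LL(1) if for each non-terminal N with multiple productions, the predict sets of those productions are pairwise disjoint, where PREDICT(N → α) = (FIRST(α) \ {ε}) ∪ (FOLLOW(N) if α ⇒* ε).

Relevant sets:
  FIRST(P) = { '-' }
  FIRST(F) = { '-' }

For X:
  PREDICT(X → a X) = { 'a' }
  PREDICT(X → P F S) = { '-' }
For S:
  PREDICT(S → x) = { 'x' }
  PREDICT(S → F) = { '-' }
P, F have a single production, so nothing to check there.

All predict sets are disjoint. The grammar IS LL(1).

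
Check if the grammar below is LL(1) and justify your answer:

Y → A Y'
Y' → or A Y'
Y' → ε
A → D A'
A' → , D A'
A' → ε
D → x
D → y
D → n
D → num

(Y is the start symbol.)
Yes, the grammar is LL(1).

A grammar is LL(1) if for each non-terminal N with multiple productions, the predict sets of those productions are pairwise disjoint, where PREDICT(N → α) = (FIRST(α) \ {ε}) ∪ (FOLLOW(N) if α ⇒* ε).

Relevant sets:
  FOLLOW(Y') = { $ }
  FOLLOW(A') = { $, 'or' }

For Y':
  PREDICT(Y' → or A Y') = { 'or' }
  PREDICT(Y' → ε) = { $ }
For A':
  PREDICT(A' → ',' D A') = { ',' }
  PREDICT(A' → ε) = { $, 'or' }
For D:
  PREDICT(D → x) = { 'x' }
  PREDICT(D → y) = { 'y' }
  PREDICT(D → n) = { 'n' }
  PREDICT(D → num) = { 'num' }
Y, A have a single production, so nothing to check there.

All predict sets are disjoint. The grammar IS LL(1).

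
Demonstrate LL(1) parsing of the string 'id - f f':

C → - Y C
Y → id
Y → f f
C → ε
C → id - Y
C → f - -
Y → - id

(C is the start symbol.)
Stack is shown with the top on the left.

Stack     Input       Action
----------------------------
C $       id - f f $  output C → id - Y
id - Y $  id - f f $  match 'id'
- Y $     - f f $     match '-'
Y $       f f $       output Y → f f
f f $     f f $       match 'f'
f $       f $         match 'f'
$         $           accept

The string is accepted.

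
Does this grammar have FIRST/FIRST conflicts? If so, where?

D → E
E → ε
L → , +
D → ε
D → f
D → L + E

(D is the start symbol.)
Yes. D → E / D → ε on { ε }

FIRST sets of the non-terminals at (or reachable through a nullable prefix from) the front of some alternative:
  FIRST(E) = { ε }
  FIRST(L) = { ',' }

Productions for D:
  D → E: FIRST = { ε }
  D → ε: FIRST = { ε }
  D → f: FIRST = { 'f' }
  D → L + E: FIRST = { ',' }
E, L have only one production, so no FIRST/FIRST conflict is possible there.

Conflict for D: D → E and D → ε
  Overlap: { ε }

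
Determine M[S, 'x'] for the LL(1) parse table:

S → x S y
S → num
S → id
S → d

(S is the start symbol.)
S → x S y

To find M[S, 'x'], we find productions for S where 'x' is in the predict set (PREDICT(N → α) = (FIRST(α) \ {ε}) ∪ (FOLLOW(N) if α ⇒* ε)).

S → x S y: PREDICT = { 'x' }
  'x' is in predict set, so this production goes in M[S, 'x']
S → num: PREDICT = { 'num' }
S → id: PREDICT = { 'id' }
S → d: PREDICT = { 'd' }

M[S, 'x'] = S → x S y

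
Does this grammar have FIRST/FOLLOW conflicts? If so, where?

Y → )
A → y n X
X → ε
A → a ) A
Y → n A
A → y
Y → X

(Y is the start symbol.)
Nullable non-terminals: X, Y.
FIRST sets used below: FIRST(X) = { ε }
X has a nullable alternative but only one production, so nothing to check.

Y: nullable alternative(s) Y → X; FOLLOW(Y) = { $ }
  Y → ): FIRST \ {ε} = { ')' } — disjoint from FOLLOW(Y)
  Y → n A: FIRST \ {ε} = { 'n' } — disjoint from FOLLOW(Y)
  Y → X: FIRST \ {ε} = { } — this is the only nullable alternative, skip

A has no nullable alternative, so no FIRST/FOLLOW check is needed there.

No FIRST/FOLLOW conflicts found.

Answer: No FIRST/FOLLOW conflicts.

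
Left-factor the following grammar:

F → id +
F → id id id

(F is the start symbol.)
Left-factoring transforms A → αβ₁ | αβ₂ into A → αA' and A' → β₁ | β₂
(α is the longest common prefix among the alternatives). Repeat until
no nonterminal has two alternatives with a common prefix.

Round 1: F has alternatives sharing prefix 'id'. Introduce F': F → id F'
  Add: F' → +
  Add: F' → id id

No remaining common prefixes — done.

Resulting grammar:
F → id F'
F' → +
F' → id id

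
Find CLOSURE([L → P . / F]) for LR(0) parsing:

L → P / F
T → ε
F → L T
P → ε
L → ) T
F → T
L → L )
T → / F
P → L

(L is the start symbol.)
{ [L → P . / F] }

To compute CLOSURE, for each item [A → α.Bβ] where B is a non-terminal, add [B → .γ] for all productions B → γ; repeat for the newly added items until nothing changes.

Start with: [L → P . / F]
The dot precedes the terminal '/', so nothing is added.

CLOSURE = { [L → P . / F] }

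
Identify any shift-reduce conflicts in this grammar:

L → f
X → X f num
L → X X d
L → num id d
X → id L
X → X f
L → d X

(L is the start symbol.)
A shift-reduce conflict occurs when an LR(0) state has both:
  - a complete (reduce) item [A → α .] (dot at the end), and
  - a shift item [B → β . c γ] (dot before a terminal).

Augment with L' → L and build the canonical LR(0) collection (I0 = CLOSURE({[L' → . L]}), then GOTO on every symbol after a dot until no new states appear). It has 15 states:
  I0: { [L → . X X d], [L → . d X], [L → . f], [L → . num id d], [L' → . L], [X → . X f num], [X → . X f], [X → . id L] }  — shift
  I1: { [L' → L .] }  — accept
  I2: { [L → X . X d], [X → . X f num], [X → . X f], [X → . id L], [X → X . f num], [X → X . f] }  — shift
  I3: { [L → d . X], [X → . X f num], [X → . X f], [X → . id L] }  — shift
  I4: { [L → f .] }  — reduce
  I5: { [L → . X X d], [L → . d X], [L → . f], [L → . num id d], [X → . X f num], [X → . X f], [X → . id L], [X → id . L] }  — shift
  I6: { [L → num . id d] }  — shift
  I7: { [L → num id . d] }  — shift
  I8: { [L → num id d .] }  — reduce
  I9: { [X → id L .] }  — reduce
  I10: { [L → d X .], [X → X . f num], [X → X . f] }  — shift, reduce
  I11: { [X → X f . num], [X → X f .] }  — shift, reduce
  I12: { [X → X f num .] }  — reduce
  I13: { [L → X X . d], [X → X . f num], [X → X . f] }  — shift
  I14: { [L → X X d .] }  — reduce

I10 contains reduce item [L → d X .] and shift items [X → X . f], [X → X . f num] — shift-reduce conflict.
I11 contains reduce item [X → X f .] and shift item [X → X f . num] — shift-reduce conflict.

Answer: Yes — I10: [L → d X .] vs [X → X . f]; I11: [X → X f .] vs [X → X f . num]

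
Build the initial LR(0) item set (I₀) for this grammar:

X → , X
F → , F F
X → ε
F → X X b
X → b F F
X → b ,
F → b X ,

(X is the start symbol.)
First, augment the grammar with X' → X
I₀ = CLOSURE({ [X' → . X] }):
  [X' → . X] has the dot before X: add [X → . , X], [X → .], [X → . b F F], [X → . b ,]
No further items can be added.

I₀ = { [X → . , X], [X → . b ,], [X → . b F F], [X → .], [X' → . X] }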